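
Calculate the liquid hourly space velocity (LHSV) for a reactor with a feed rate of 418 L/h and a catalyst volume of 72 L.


LHSV = volumetric feed rate / catalyst volume
= 418 L/h / 72 L
= 5.806 h^-1

5.806 h^-1


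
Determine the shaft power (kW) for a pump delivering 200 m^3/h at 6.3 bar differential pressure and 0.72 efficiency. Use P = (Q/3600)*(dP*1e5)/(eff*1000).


Q = 200 / 3600 = 0.0555556 m^3/s
P = 0.0555556 * (6.3 * 1e5) / 0.72 / 1000 = 48.61

48.61 kW


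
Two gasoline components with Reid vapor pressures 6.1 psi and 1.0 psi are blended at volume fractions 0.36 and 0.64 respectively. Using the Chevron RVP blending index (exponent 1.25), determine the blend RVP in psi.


Chevron index: RVP_blend = (sum xi*RVPi^1.25)^(1/1.25)
RVP^1.25 terms: 0.36 * 6.1^1.25 + 0.64 * 1.0^1.25 = 4.09116
RVP_blend = 4.09116^(1/1.25) = 3.087

3.087 psi


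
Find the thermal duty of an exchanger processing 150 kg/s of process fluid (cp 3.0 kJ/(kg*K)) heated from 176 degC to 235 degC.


Q = m_dot * cp * delta_T
delta_T = 235 - 176 = 59 K
Q = 150 * 3.0 * 59
= 450 * 59
= 26550 kW

26550 kW


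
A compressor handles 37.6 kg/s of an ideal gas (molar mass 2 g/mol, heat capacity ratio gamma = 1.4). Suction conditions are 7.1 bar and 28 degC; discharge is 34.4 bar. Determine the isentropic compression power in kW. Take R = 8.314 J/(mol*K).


Isentropic work: W = m*(gamma/(gamma-1))*(R*T1/MW)*((P2/P1)^((gamma-1)/gamma) - 1)
T1 = 28 + 273.15 = 301.15 K
Pressure ratio = 34.4 / 7.1 = 4.84507
Exponent = (1.4 - 1)/1.4 = 0.285714
(P2/P1)^exp - 1 = 4.84507^0.285714 - 1 = 0.569639
W = 37.6 * 1.4 / 0.4 * 8.314 * 301.15 / 2 * 0.569639 = 93850

93850 kW


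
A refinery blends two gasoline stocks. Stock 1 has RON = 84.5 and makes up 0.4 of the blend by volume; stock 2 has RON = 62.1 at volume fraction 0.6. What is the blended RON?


Linear blending: RON_blend = sum(vi * RONi)
Contribution 1: 0.4 * 84.5 = 33.8
Contribution 2: 0.6 * 62.1 = 37.26
RON_blend = 33.8 + 37.26 = 71.06

71.06


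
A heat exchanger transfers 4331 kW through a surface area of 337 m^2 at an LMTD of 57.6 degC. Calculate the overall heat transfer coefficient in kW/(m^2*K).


From Q = U*A*LMTD, U = Q / (A * LMTD)
U = 4331 / (337 * 57.6) = 4331 / 19411.2 = 0.2231

0.2231 kW/(m^2*K)


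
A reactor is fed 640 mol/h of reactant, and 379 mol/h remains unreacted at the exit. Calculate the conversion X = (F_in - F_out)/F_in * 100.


X = (F_in - F_out) / F_in * 100
Moles reacted = 640 - 379 = 261
X = 261 / 640 * 100
= 0.4078 * 100
= 40.78 %

40.78 %


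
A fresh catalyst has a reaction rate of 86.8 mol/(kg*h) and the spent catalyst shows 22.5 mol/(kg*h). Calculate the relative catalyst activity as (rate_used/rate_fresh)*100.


Activity (%) = (rate_used / rate_fresh) * 100
rate_used = 22.5, rate_fresh = 86.8
= (22.5 / 86.8) * 100
= 0.2592 * 100 = 25.92

25.92 %


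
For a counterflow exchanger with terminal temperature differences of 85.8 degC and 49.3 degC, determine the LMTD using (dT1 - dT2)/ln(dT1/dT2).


LMTD = (dT1 - dT2) / ln(dT1/dT2)
= (85.8 - 49.3) / ln(85.8 / 49.3) = 36.5 / 0.554095 = 65.87

65.87 degC


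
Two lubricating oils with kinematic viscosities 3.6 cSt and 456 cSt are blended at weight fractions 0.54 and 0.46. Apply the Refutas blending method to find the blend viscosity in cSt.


Refutas method: VBN_i = 14.534*ln(ln(visc_i + 0.8)) + 10.975, blended linearly by mass fraction; since VBN is linear in VBI_i = ln(ln(visc_i + 0.8)) and the fractions sum to 1, blend VBI directly: visc = exp(exp(VBI_blend)) - 0.8
VBI_1 = ln(ln(3.6 + 0.8)) = 0.393126
VBI_2 = ln(ln(456 + 0.8)) = 1.81226
VBI_blend = 0.54 * 0.393126 + 0.46 * 1.81226 = 1.04593
visc_blend = exp(exp(1.04593)) - 0.8 = 16.42

16.42 cSt


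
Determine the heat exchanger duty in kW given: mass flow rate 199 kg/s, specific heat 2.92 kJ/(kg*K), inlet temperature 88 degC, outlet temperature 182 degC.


Q = m_dot * cp * delta_T
delta_T = 182 - 88 = 94 K
Q = 199 * 2.92 * 94
= 581.08 * 94
= 54621.52 kW

54621.52 kW


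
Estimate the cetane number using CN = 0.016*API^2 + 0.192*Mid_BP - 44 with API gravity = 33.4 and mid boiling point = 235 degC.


CN = 0.016 * 33.4^2 + 0.192 * 235 - 44
CN = 17.84896 + 45.12 - 44 = 18.96896

18.96896


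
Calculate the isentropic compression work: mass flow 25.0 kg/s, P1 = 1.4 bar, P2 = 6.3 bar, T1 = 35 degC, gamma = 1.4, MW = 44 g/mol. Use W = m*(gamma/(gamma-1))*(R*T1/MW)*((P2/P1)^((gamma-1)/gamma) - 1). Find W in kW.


Isentropic work: W = m*(gamma/(gamma-1))*(R*T1/MW)*((P2/P1)^((gamma-1)/gamma) - 1)
T1 = 35 + 273.15 = 308.15 K
Pressure ratio = 6.3 / 1.4 = 4.5
Exponent = (1.4 - 1)/1.4 = 0.285714
(P2/P1)^exp - 1 = 4.5^0.285714 - 1 = 0.536852
W = 25.0 * 1.4 / 0.4 * 8.314 * 308.15 / 44 * 0.536852 = 2735

2735 kW


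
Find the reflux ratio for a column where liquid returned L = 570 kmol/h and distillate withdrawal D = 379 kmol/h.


Reflux ratio definition: R = L / D (liquid returned / distillate withdrawn)
L = 570 kmol/h, D = 379 kmol/h
R = 570 / 379 = 1.504

1.504


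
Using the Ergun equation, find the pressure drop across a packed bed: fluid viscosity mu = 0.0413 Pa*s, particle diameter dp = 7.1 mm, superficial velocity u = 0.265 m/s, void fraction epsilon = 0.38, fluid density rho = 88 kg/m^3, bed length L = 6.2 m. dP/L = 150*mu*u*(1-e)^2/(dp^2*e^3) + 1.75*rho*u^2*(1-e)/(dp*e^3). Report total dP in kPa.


dp = 7.1 mm = 0.0071 m
Viscous term = 150*0.0413*0.265*(1-0.38)^2 / (0.0071^2*0.38^3) = 228141
Inertial term = 1.75*88*0.265^2*(1-0.38) / (0.0071*0.38^3) = 17210.6
dP/L = 228141 + 17210.6 = 245352 Pa/m
dP = 245352 * 6.2 / 1000 = 1521 kPa

1521 kPa


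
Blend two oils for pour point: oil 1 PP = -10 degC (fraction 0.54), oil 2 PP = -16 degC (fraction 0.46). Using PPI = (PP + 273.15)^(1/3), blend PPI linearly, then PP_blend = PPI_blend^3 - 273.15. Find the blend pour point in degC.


PPI_1 = (-10 + 273.15)^(1/3) = 6.408176
PPI_2 = (-16 + 273.15)^(1/3) = 6.359098
PPI_blend = 0.54 * 6.408176 + 0.46 * 6.359098 = 6.3856
PP_blend = 6.3856^3 - 273.15 = 260.3785 - 273.15 = -12.77

-12.77 degC


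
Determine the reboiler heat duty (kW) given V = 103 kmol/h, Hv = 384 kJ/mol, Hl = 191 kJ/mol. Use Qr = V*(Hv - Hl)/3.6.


Qr = 103 * (384 - 191) / 3.6 = 103 * 193 / 3.6 = 5522

5522 kW


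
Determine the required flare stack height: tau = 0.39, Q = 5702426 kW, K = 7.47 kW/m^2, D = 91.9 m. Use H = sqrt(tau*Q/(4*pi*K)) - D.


tau*Q/(4*pi*K) = 0.39 * 5702426 / (4 * pi * 7.47) = 23691.6
sqrt(23691.6) = 153.921
H = 153.921 - 91.9 = 62.02

62.02 m


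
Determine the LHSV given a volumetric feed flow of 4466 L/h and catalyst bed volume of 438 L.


LHSV = volumetric feed rate / catalyst volume
= 4466 L/h / 438 L
= 10.20 h^-1

10.20 h^-1


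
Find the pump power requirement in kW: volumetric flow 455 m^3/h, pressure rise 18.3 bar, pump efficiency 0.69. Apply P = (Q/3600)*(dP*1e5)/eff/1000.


Q = 455 / 3600 = 0.126389 m^3/s
P = 0.126389 * (18.3 * 1e5) / 0.69 / 1000 = 335.2

335.2 kW


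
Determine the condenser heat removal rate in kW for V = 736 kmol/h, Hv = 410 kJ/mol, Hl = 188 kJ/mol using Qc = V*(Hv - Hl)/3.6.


Qc = 736 * (410 - 188) / 3.6 = 736 * 222 / 3.6 = 45390

45390 kW


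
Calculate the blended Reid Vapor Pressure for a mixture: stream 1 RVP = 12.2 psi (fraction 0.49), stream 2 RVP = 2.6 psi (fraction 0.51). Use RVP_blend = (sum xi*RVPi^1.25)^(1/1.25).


Chevron index: RVP_blend = (sum xi*RVPi^1.25)^(1/1.25)
RVP^1.25 terms: 0.49 * 12.2^1.25 + 0.51 * 2.6^1.25 = 12.8562
RVP_blend = 12.8562^(1/1.25) = 7.714

7.714 psi


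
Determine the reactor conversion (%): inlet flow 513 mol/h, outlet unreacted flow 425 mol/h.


X = (F_in - F_out) / F_in * 100
Moles reacted = 513 - 425 = 88
X = 88 / 513 * 100
= 0.1715 * 100
= 17.15 %

17.15 %


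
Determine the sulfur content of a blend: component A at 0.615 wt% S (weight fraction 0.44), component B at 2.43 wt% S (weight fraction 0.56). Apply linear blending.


Linear sulfur blending: S_blend = x1*S1 + x2*S2
Contribution 1: 0.44 * 0.615 = 0.2706 wt%
Contribution 2: 0.56 * 2.43 = 1.3608 wt%
S_blend = 0.2706 + 1.3608 = 1.6314

1.6314 wt%


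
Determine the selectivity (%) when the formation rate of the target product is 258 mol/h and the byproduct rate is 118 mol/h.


Selectivity = desired / (desired + undesired) * 100
Total products = 258 + 118 = 376 mol/h
S = 258 / 376 * 100
= 0.6862 * 100
= 68.62 %

68.62 %


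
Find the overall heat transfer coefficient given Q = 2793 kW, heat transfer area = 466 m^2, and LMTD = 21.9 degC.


From Q = U*A*LMTD, U = Q / (A * LMTD)
U = 2793 / (466 * 21.9) = 2793 / 10205.4 = 0.2737

0.2737 kW/(m^2*K)


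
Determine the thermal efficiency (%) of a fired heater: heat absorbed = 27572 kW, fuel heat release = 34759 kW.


Furnace efficiency = Q_absorbed / Q_fuel * 100
= 27572 / 34759 * 100 = 79.32

79.32 %


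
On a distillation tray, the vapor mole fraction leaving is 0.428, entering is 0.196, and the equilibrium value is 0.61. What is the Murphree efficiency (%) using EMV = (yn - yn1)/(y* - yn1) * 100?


Murphree vapor efficiency: EMV = (y_n - y_(n-1)) / (y*_n - y_(n-1)) * 100
EMV = (0.428 - 0.196) / (0.61 - 0.196) * 100 = 0.232 / 0.414 * 100 = 56.04

56.04 %


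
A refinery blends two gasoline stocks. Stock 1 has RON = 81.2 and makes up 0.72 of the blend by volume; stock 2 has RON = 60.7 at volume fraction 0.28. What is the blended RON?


Linear blending: RON_blend = sum(vi * RONi)
Contribution 1: 0.72 * 81.2 = 58.464
Contribution 2: 0.28 * 60.7 = 16.996
RON_blend = 58.464 + 16.996 = 75.46

75.46


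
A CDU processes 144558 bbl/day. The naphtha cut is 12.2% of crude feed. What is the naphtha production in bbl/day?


Crude throughput = 144558 bbl/day
Fraction yield = 12.2%
yield = throughput * fraction / 100
yield = 144558 * 12.2 / 100 = 17636.076

17636.076 bbl/day


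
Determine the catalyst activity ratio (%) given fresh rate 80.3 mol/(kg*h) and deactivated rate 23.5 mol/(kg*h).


Activity (%) = (rate_used / rate_fresh) * 100
rate_used = 23.5, rate_fresh = 80.3
= (23.5 / 80.3) * 100
= 0.2927 * 100 = 29.27

29.27 %


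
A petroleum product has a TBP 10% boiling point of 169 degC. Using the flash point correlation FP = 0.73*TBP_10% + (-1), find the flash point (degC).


FP = 0.73 * 169 + (-1) = 122.37

122.37 degC


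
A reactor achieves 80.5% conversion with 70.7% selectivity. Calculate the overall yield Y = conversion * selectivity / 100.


Overall yield = conversion (%) * selectivity (%) / 100
Conversion = 80.5%, Selectivity = 70.7%
Y = 80.5 * 70.7 / 100
= 56.9135 %

56.9135 %


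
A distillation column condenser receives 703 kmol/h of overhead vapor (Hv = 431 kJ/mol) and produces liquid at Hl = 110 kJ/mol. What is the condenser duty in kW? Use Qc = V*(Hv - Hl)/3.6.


Qc = 703 * (431 - 110) / 3.6 = 703 * 321 / 3.6 = 62680

62680 kW


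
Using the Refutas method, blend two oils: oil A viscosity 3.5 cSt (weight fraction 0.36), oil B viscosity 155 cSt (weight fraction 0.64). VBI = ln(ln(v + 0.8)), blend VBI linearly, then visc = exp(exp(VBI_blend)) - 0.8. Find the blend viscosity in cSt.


Refutas method: VBN_i = 14.534*ln(ln(visc_i + 0.8)) + 10.975, blended linearly by mass fraction; since VBN is linear in VBI_i = ln(ln(visc_i + 0.8)) and the fractions sum to 1, blend VBI directly: visc = exp(exp(VBI_blend)) - 0.8
VBI_1 = ln(ln(3.5 + 0.8)) = 0.377487
VBI_2 = ln(ln(155 + 0.8)) = 1.61911
VBI_blend = 0.36 * 0.377487 + 0.64 * 1.61911 = 1.17213
visc_blend = exp(exp(1.17213)) - 0.8 = 24.45

24.45 cSt


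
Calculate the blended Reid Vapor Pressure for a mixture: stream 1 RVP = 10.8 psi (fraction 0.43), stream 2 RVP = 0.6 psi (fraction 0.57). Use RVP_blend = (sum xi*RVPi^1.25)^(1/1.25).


Chevron index: RVP_blend = (sum xi*RVPi^1.25)^(1/1.25)
RVP^1.25 terms: 0.43 * 10.8^1.25 + 0.57 * 0.6^1.25 = 8.71976
RVP_blend = 8.71976^(1/1.25) = 5.655

5.655 psi


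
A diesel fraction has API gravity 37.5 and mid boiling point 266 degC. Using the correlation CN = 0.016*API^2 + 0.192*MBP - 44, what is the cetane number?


CN = 0.016 * 37.5^2 + 0.192 * 266 - 44
CN = 22.5 + 51.072 - 44 = 29.572

29.572


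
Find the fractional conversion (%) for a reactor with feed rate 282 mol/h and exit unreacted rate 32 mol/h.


X = (F_in - F_out) / F_in * 100
Moles reacted = 282 - 32 = 250
X = 250 / 282 * 100
= 0.8865 * 100
= 88.65 %

88.65 %


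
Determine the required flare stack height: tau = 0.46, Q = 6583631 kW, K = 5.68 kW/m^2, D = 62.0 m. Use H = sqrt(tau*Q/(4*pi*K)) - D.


tau*Q/(4*pi*K) = 0.46 * 6583631 / (4 * pi * 5.68) = 42429.2
sqrt(42429.2) = 205.983
H = 205.983 - 62.0 = 144.0

144.0 m


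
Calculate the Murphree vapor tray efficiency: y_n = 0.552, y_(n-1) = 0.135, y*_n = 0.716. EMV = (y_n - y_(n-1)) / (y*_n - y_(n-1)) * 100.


Murphree vapor efficiency: EMV = (y_n - y_(n-1)) / (y*_n - y_(n-1)) * 100
EMV = (0.552 - 0.135) / (0.716 - 0.135) * 100 = 0.417 / 0.581 * 100 = 71.77

71.77 %


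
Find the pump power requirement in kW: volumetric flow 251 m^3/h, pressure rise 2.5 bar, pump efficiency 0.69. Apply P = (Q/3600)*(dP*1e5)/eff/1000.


Q = 251 / 3600 = 0.0697222 m^3/s
P = 0.0697222 * (2.5 * 1e5) / 0.69 / 1000 = 25.26

25.26 kW


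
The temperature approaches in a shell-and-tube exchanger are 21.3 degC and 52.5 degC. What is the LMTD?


LMTD = (dT1 - dT2) / ln(dT1/dT2)
= (21.3 - 52.5) / ln(21.3 / 52.5) = -31.2 / -0.902106 = 34.59

34.59 degC


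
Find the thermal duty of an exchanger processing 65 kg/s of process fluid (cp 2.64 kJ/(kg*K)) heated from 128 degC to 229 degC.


Q = m_dot * cp * delta_T
delta_T = 229 - 128 = 101 K
Q = 65 * 2.64 * 101
= 171.6 * 101
= 17331.6 kW

17331.6 kW


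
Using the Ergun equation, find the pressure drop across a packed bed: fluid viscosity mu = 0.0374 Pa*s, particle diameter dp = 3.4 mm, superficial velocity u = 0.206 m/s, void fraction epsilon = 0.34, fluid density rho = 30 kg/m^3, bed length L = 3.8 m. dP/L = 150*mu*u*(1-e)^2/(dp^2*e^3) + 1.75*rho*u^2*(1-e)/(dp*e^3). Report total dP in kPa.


dp = 3.4 mm = 0.0034 m
Viscous term = 150*0.0374*0.206*(1-0.34)^2 / (0.0034^2*0.34^3) = 1107960
Inertial term = 1.75*30*0.206^2*(1-0.34) / (0.0034*0.34^3) = 11003.3
dP/L = 1107960 + 11003.3 = 1118960 Pa/m
dP = 1118960 * 3.8 / 1000 = 4252 kPa

4252 kPa


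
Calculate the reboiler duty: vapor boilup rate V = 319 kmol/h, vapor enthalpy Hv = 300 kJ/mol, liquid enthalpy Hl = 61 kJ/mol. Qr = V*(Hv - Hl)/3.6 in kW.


Qr = 319 * (300 - 61) / 3.6 = 319 * 239 / 3.6 = 21180

21180 kW


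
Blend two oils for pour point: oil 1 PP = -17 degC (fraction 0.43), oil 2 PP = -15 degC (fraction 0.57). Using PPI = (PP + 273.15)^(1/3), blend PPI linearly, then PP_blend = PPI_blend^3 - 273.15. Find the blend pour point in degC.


PPI_1 = (-17 + 273.15)^(1/3) = 6.350844
PPI_2 = (-15 + 273.15)^(1/3) = 6.36733
PPI_blend = 0.43 * 6.350844 + 0.57 * 6.36733 = 6.360241
PP_blend = 6.360241^3 - 273.15 = 257.2887 - 273.15 = -15.86

-15.86 degC


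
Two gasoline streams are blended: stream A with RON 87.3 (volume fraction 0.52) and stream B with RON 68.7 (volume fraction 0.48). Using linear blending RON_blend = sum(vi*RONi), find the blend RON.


Linear blending: RON_blend = sum(vi * RONi)
Contribution 1: 0.52 * 87.3 = 45.396
Contribution 2: 0.48 * 68.7 = 32.976
RON_blend = 45.396 + 32.976 = 78.372

78.372


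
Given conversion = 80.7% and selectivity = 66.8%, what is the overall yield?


Overall yield = conversion (%) * selectivity (%) / 100
Conversion = 80.7%, Selectivity = 66.8%
Y = 80.7 * 66.8 / 100
= 53.9076 %

53.9076 %


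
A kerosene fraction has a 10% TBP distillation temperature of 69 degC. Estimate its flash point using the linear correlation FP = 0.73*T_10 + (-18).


FP = 0.73 * 69 + (-18) = 32.37

32.37 degC


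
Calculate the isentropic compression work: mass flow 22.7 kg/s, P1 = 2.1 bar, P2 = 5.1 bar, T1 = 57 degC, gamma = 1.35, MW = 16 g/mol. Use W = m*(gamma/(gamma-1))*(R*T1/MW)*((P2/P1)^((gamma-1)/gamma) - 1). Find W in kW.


Isentropic work: W = m*(gamma/(gamma-1))*(R*T1/MW)*((P2/P1)^((gamma-1)/gamma) - 1)
T1 = 57 + 273.15 = 330.15 K
Pressure ratio = 5.1 / 2.1 = 2.42857
Exponent = (1.35 - 1)/1.35 = 0.259259
(P2/P1)^exp - 1 = 2.42857^0.259259 - 1 = 0.258652
W = 22.7 * 1.35 / 0.35 * 8.314 * 330.15 / 16 * 0.258652 = 3885

3885 kW


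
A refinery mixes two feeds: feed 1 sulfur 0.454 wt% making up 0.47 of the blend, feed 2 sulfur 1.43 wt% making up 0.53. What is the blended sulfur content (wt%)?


Linear sulfur blending: S_blend = x1*S1 + x2*S2
Contribution 1: 0.47 * 0.454 = 0.21338 wt%
Contribution 2: 0.53 * 1.43 = 0.7579 wt%
S_blend = 0.21338 + 0.7579 = 0.97128

0.97128 wt%


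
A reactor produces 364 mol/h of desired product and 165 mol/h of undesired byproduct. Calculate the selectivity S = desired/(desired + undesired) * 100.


Selectivity = desired / (desired + undesired) * 100
Total products = 364 + 165 = 529 mol/h
S = 364 / 529 * 100
= 0.6881 * 100
= 68.81 %

68.81 %


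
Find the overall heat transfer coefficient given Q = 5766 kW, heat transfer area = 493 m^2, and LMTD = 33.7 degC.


From Q = U*A*LMTD, U = Q / (A * LMTD)
U = 5766 / (493 * 33.7) = 5766 / 16614.1 = 0.3471

0.3471 kW/(m^2*K)


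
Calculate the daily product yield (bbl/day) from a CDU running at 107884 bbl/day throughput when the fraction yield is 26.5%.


Crude throughput = 107884 bbl/day
Fraction yield = 26.5%
yield = throughput * fraction / 100
yield = 107884 * 26.5 / 100 = 28589.26

28589.26 bbl/day


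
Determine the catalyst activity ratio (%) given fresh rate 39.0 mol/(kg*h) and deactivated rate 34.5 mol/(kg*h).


Activity (%) = (rate_used / rate_fresh) * 100
rate_used = 34.5, rate_fresh = 39.0
= (34.5 / 39.0) * 100
= 0.8846 * 100 = 88.46

88.46 %


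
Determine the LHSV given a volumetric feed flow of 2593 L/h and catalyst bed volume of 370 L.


LHSV = volumetric feed rate / catalyst volume
= 2593 L/h / 370 L
= 7.008 h^-1

7.008 h^-1


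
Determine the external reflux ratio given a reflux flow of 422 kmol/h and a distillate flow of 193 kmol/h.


Reflux ratio definition: R = L / D (liquid returned / distillate withdrawn)
L = 422 kmol/h, D = 193 kmol/h
R = 422 / 193 = 2.187

2.187


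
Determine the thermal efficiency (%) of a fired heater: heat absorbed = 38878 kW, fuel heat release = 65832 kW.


Furnace efficiency = Q_absorbed / Q_fuel * 100
= 38878 / 65832 * 100 = 59.06

59.06 %


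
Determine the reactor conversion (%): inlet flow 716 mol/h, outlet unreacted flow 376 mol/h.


X = (F_in - F_out) / F_in * 100
Moles reacted = 716 - 376 = 340
X = 340 / 716 * 100
= 0.4749 * 100
= 47.49 %

47.49 %


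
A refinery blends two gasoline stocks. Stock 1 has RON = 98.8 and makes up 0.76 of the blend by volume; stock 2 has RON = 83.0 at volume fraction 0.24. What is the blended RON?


Linear blending: RON_blend = sum(vi * RONi)
Contribution 1: 0.76 * 98.8 = 75.088
Contribution 2: 0.24 * 83.0 = 19.92
RON_blend = 75.088 + 19.92 = 95.008

95.008


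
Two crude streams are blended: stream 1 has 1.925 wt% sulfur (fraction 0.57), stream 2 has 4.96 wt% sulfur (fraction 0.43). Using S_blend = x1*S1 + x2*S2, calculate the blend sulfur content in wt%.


Linear sulfur blending: S_blend = x1*S1 + x2*S2
Contribution 1: 0.57 * 1.925 = 1.09725 wt%
Contribution 2: 0.43 * 4.96 = 2.1328 wt%
S_blend = 1.09725 + 2.1328 = 3.23005

3.23005 wt%


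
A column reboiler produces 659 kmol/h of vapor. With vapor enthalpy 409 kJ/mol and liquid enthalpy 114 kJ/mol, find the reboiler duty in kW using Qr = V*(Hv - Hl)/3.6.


Qr = 659 * (409 - 114) / 3.6 = 659 * 295 / 3.6 = 54000

54000 kW


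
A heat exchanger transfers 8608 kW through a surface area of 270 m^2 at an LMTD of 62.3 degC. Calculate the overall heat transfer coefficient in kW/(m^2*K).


From Q = U*A*LMTD, U = Q / (A * LMTD)
U = 8608 / (270 * 62.3) = 8608 / 16821 = 0.5117

0.5117 kW/(m^2*K)


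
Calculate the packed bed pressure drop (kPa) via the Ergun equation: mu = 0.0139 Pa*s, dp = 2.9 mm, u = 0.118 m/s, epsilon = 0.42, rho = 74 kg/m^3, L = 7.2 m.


dp = 2.9 mm = 0.0029 m
Viscous term = 150*0.0139*0.118*(1-0.42)^2 / (0.0029^2*0.42^3) = 132831
Inertial term = 1.75*74*0.118^2*(1-0.42) / (0.0029*0.42^3) = 4867.61
dP/L = 132831 + 4867.61 = 137699 Pa/m
dP = 137699 * 7.2 / 1000 = 991.4 kPa

991.4 kPa


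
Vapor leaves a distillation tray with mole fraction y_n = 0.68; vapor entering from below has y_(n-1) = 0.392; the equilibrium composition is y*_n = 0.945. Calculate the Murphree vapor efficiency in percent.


Murphree vapor efficiency: EMV = (y_n - y_(n-1)) / (y*_n - y_(n-1)) * 100
EMV = (0.68 - 0.392) / (0.945 - 0.392) * 100 = 0.288 / 0.553 * 100 = 52.08

52.08 %


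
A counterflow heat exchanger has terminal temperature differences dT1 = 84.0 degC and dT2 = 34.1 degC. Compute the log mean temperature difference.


LMTD = (dT1 - dT2) / ln(dT1/dT2)
= (84.0 - 34.1) / ln(84.0 / 34.1) = 49.9 / 0.901519 = 55.35

55.35 degC


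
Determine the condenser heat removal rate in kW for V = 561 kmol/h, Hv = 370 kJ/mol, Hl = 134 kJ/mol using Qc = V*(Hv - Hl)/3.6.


Qc = 561 * (370 - 134) / 3.6 = 561 * 236 / 3.6 = 36780

36780 kW


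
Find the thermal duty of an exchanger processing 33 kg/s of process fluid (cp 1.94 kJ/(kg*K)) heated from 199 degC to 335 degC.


Q = m_dot * cp * delta_T
delta_T = 335 - 199 = 136 K
Q = 33 * 1.94 * 136
= 64.02 * 136
= 8706.72 kW

8706.72 kW


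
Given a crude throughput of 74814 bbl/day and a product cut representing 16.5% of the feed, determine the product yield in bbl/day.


Crude throughput = 74814 bbl/day
Fraction yield = 16.5%
yield = throughput * fraction / 100
yield = 74814 * 16.5 / 100 = 12344.31

12344.31 bbl/day


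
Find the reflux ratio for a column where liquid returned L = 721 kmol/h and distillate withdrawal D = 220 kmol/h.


Reflux ratio definition: R = L / D (liquid returned / distillate withdrawn)
L = 721 kmol/h, D = 220 kmol/h
R = 721 / 220 = 3.277

3.277


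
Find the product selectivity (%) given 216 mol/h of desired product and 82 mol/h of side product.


Selectivity = desired / (desired + undesired) * 100
Total products = 216 + 82 = 298 mol/h
S = 216 / 298 * 100
= 0.7248 * 100
= 72.48 %

72.48 %


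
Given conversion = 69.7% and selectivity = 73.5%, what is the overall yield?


Overall yield = conversion (%) * selectivity (%) / 100
Conversion = 69.7%, Selectivity = 73.5%
Y = 69.7 * 73.5 / 100
= 51.2295 %

51.2295 %


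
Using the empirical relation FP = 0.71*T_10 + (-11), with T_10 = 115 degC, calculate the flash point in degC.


FP = 0.71 * 115 + (-11) = 70.65

70.65 degC


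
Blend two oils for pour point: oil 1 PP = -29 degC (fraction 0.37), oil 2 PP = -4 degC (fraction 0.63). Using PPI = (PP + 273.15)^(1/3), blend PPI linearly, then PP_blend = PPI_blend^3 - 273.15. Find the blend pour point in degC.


PPI_1 = (-29 + 273.15)^(1/3) = 6.25008
PPI_2 = (-4 + 273.15)^(1/3) = 6.456514
PPI_blend = 0.37 * 6.25008 + 0.63 * 6.456514 = 6.380133
PP_blend = 6.380133^3 - 273.15 = 259.7103 - 273.15 = -13.44

-13.44 degC


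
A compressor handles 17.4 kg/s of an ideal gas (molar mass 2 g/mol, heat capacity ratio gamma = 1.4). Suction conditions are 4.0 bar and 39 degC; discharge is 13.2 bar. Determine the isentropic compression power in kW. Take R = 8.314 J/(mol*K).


Isentropic work: W = m*(gamma/(gamma-1))*(R*T1/MW)*((P2/P1)^((gamma-1)/gamma) - 1)
T1 = 39 + 273.15 = 312.15 K
Pressure ratio = 13.2 / 4.0 = 3.3
Exponent = (1.4 - 1)/1.4 = 0.285714
(P2/P1)^exp - 1 = 3.3^0.285714 - 1 = 0.406523
W = 17.4 * 1.4 / 0.4 * 8.314 * 312.15 / 2 * 0.406523 = 32130

32130 kW


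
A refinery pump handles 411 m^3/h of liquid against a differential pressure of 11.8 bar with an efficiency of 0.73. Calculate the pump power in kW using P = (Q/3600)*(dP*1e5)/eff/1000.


Q = 411 / 3600 = 0.114167 m^3/s
P = 0.114167 * (11.8 * 1e5) / 0.73 / 1000 = 184.5

184.5 kW


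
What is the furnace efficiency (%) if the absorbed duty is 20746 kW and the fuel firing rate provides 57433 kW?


Furnace efficiency = Q_absorbed / Q_fuel * 100
= 20746 / 57433 * 100 = 36.12

36.12 %


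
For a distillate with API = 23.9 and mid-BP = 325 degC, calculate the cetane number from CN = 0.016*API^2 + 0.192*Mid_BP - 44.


CN = 0.016 * 23.9^2 + 0.192 * 325 - 44
CN = 9.13936 + 62.4 - 44 = 27.53936

27.53936


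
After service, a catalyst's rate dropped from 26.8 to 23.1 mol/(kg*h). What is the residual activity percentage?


Activity (%) = (rate_used / rate_fresh) * 100
rate_used = 23.1, rate_fresh = 26.8
= (23.1 / 26.8) * 100
= 0.8619 * 100 = 86.19

86.19 %


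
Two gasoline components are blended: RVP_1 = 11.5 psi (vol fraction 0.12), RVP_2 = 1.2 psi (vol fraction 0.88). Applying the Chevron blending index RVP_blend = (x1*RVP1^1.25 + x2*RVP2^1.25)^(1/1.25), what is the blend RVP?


Chevron index: RVP_blend = (sum xi*RVPi^1.25)^(1/1.25)
RVP^1.25 terms: 0.12 * 11.5^1.25 + 0.88 * 1.2^1.25 = 3.64653
RVP_blend = 3.64653^(1/1.25) = 2.815

2.815 psi


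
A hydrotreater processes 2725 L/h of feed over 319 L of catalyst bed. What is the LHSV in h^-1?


LHSV = volumetric feed rate / catalyst volume
= 2725 L/h / 319 L
= 8.542 h^-1

8.542 h^-1


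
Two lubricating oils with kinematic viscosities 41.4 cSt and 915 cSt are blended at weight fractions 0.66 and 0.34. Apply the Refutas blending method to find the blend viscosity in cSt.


Refutas method: VBN_i = 14.534*ln(ln(visc_i + 0.8)) + 10.975, blended linearly by mass fraction; since VBN is linear in VBI_i = ln(ln(visc_i + 0.8)) and the fractions sum to 1, blend VBI directly: visc = exp(exp(VBI_blend)) - 0.8
VBI_1 = ln(ln(41.4 + 0.8)) = 1.31973
VBI_2 = ln(ln(915 + 0.8)) = 1.91983
VBI_blend = 0.66 * 1.31973 + 0.34 * 1.91983 = 1.52376
visc_blend = exp(exp(1.52376)) - 0.8 = 97.64

97.64 cSt


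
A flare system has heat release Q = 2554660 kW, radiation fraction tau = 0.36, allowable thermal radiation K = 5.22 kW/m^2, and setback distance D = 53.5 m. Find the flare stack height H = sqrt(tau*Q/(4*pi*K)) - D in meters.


tau*Q/(4*pi*K) = 0.36 * 2554660 / (4 * pi * 5.22) = 14020.2
sqrt(14020.2) = 118.407
H = 118.407 - 53.5 = 64.91

64.91 m


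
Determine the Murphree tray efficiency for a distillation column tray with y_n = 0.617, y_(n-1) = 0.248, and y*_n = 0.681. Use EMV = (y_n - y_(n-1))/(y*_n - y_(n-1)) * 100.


Murphree vapor efficiency: EMV = (y_n - y_(n-1)) / (y*_n - y_(n-1)) * 100
EMV = (0.617 - 0.248) / (0.681 - 0.248) * 100 = 0.369 / 0.433 * 100 = 85.22

85.22 %


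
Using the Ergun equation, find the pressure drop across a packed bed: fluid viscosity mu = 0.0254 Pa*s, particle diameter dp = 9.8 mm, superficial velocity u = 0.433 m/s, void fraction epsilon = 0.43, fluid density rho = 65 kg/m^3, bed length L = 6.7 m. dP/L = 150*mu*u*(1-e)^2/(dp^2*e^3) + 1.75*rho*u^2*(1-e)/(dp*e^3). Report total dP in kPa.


dp = 9.8 mm = 0.0098 m
Viscous term = 150*0.0254*0.433*(1-0.43)^2 / (0.0098^2*0.43^3) = 70194.8
Inertial term = 1.75*65*0.433^2*(1-0.43) / (0.0098*0.43^3) = 15601.7
dP/L = 70194.8 + 15601.7 = 85796.5 Pa/m
dP = 85796.5 * 6.7 / 1000 = 574.8 kPa

574.8 kPa


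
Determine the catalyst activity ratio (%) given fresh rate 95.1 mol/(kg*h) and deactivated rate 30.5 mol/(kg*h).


Activity (%) = (rate_used / rate_fresh) * 100
rate_used = 30.5, rate_fresh = 95.1
= (30.5 / 95.1) * 100
= 0.3207 * 100 = 32.07

32.07 %


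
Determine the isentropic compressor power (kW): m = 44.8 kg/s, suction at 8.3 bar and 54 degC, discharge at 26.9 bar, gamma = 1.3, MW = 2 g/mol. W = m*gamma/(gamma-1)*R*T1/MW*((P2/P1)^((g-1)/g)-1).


Isentropic work: W = m*(gamma/(gamma-1))*(R*T1/MW)*((P2/P1)^((gamma-1)/gamma) - 1)
T1 = 54 + 273.15 = 327.15 K
Pressure ratio = 26.9 / 8.3 = 3.24096
Exponent = (1.3 - 1)/1.3 = 0.230769
(P2/P1)^exp - 1 = 3.24096^0.230769 - 1 = 0.31174
W = 44.8 * 1.3 / 0.3 * 8.314 * 327.15 / 2 * 0.31174 = 82300

82300 kW


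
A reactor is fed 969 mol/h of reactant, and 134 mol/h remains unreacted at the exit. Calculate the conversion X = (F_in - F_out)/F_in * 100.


X = (F_in - F_out) / F_in * 100
Moles reacted = 969 - 134 = 835
X = 835 / 969 * 100
= 0.8617 * 100
= 86.17 %

86.17 %


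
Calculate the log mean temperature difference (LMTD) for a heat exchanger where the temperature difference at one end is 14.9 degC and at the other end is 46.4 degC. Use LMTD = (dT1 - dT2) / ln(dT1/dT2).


LMTD = (dT1 - dT2) / ln(dT1/dT2)
= (14.9 - 46.4) / ln(14.9 / 46.4) = -31.5 / -1.13594 = 27.73

27.73 degC


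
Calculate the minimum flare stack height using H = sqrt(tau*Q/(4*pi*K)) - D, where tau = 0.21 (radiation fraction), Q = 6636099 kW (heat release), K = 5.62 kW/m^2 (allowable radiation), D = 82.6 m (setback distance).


tau*Q/(4*pi*K) = 0.21 * 6636099 / (4 * pi * 5.62) = 19732.7
sqrt(19732.7) = 140.473
H = 140.473 - 82.6 = 57.87

57.87 m


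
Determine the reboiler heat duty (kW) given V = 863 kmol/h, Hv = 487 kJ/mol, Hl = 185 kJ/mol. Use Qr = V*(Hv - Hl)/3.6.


Qr = 863 * (487 - 185) / 3.6 = 863 * 302 / 3.6 = 72400

72400 kW


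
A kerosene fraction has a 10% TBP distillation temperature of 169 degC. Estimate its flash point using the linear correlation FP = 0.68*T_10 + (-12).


FP = 0.68 * 169 + (-12) = 102.92

102.92 degC


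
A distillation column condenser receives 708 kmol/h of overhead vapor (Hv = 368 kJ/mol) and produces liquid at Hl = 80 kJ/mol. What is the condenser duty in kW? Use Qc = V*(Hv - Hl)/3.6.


Qc = 708 * (368 - 80) / 3.6 = 708 * 288 / 3.6 = 56640

56640 kW


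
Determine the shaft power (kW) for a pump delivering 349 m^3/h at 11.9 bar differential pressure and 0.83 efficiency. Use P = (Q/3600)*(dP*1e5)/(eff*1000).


Q = 349 / 3600 = 0.0969444 m^3/s
P = 0.0969444 * (11.9 * 1e5) / 0.83 / 1000 = 139.0

139.0 kW


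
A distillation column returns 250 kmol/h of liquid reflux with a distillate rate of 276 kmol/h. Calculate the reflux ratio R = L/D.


Reflux ratio definition: R = L / D (liquid returned / distillate withdrawn)
L = 250 kmol/h, D = 276 kmol/h
R = 250 / 276 = 0.9058

0.9058


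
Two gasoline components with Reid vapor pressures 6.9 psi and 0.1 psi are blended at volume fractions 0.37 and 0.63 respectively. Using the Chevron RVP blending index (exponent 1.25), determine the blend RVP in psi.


Chevron index: RVP_blend = (sum xi*RVPi^1.25)^(1/1.25)
RVP^1.25 terms: 0.37 * 6.9^1.25 + 0.63 * 0.1^1.25 = 4.17317
RVP_blend = 4.17317^(1/1.25) = 3.136

3.136 psi


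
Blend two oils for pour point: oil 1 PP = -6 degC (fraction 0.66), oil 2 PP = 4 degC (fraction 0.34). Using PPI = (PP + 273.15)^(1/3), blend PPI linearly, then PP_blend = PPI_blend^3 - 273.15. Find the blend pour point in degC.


PPI_1 = (-6 + 273.15)^(1/3) = 6.440482
PPI_2 = (4 + 273.15)^(1/3) = 6.51986
PPI_blend = 0.66 * 6.440482 + 0.34 * 6.51986 = 6.467471
PP_blend = 6.467471^3 - 273.15 = 270.5225 - 273.15 = -2.63

-2.63 degC


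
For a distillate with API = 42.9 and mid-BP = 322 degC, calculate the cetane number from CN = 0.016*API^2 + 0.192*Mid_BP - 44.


CN = 0.016 * 42.9^2 + 0.192 * 322 - 44
CN = 29.44656 + 61.824 - 44 = 47.27056

47.27056


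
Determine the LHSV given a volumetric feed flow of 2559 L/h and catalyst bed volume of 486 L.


LHSV = volumetric feed rate / catalyst volume
= 2559 L/h / 486 L
= 5.265 h^-1

5.265 h^-1


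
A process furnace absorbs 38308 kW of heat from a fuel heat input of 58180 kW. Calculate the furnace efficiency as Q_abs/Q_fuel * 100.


Furnace efficiency = Q_absorbed / Q_fuel * 100
= 38308 / 58180 * 100 = 65.84

65.84 %


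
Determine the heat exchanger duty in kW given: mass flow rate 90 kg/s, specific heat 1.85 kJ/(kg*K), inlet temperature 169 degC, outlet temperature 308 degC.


Q = m_dot * cp * delta_T
delta_T = 308 - 169 = 139 K
Q = 90 * 1.85 * 139
= 166.5 * 139
= 23143.5 kW

23143.5 kW


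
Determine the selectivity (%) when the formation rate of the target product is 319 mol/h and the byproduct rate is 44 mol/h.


Selectivity = desired / (desired + undesired) * 100
Total products = 319 + 44 = 363 mol/h
S = 319 / 363 * 100
= 0.8788 * 100
= 87.88 %

87.88 %


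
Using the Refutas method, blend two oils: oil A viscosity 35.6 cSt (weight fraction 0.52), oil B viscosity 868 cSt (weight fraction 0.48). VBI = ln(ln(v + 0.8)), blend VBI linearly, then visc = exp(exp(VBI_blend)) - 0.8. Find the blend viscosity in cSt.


Refutas method: VBN_i = 14.534*ln(ln(visc_i + 0.8)) + 10.975, blended linearly by mass fraction; since VBN is linear in VBI_i = ln(ln(visc_i + 0.8)) and the fractions sum to 1, blend VBI directly: visc = exp(exp(VBI_blend)) - 0.8
VBI_1 = ln(ln(35.6 + 0.8)) = 1.27942
VBI_2 = ln(ln(868 + 0.8)) = 1.91207
VBI_blend = 0.52 * 1.27942 + 0.48 * 1.91207 = 1.58309
visc_blend = exp(exp(1.58309)) - 0.8 = 129.5

129.5 cSt


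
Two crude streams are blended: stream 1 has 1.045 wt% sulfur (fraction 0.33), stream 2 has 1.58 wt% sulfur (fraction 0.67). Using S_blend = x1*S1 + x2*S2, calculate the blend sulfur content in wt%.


Linear sulfur blending: S_blend = x1*S1 + x2*S2
Contribution 1: 0.33 * 1.045 = 0.34485 wt%
Contribution 2: 0.67 * 1.58 = 1.0586 wt%
S_blend = 0.34485 + 1.0586 = 1.40345

1.40345 wt%


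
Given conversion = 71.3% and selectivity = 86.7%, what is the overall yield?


Overall yield = conversion (%) * selectivity (%) / 100
Conversion = 71.3%, Selectivity = 86.7%
Y = 71.3 * 86.7 / 100
= 61.8171 %

61.8171 %


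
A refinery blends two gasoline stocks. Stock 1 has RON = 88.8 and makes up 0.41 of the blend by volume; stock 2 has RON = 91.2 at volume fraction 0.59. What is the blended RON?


Linear blending: RON_blend = sum(vi * RONi)
Contribution 1: 0.41 * 88.8 = 36.408
Contribution 2: 0.59 * 91.2 = 53.808
RON_blend = 36.408 + 53.808 = 90.216

90.216


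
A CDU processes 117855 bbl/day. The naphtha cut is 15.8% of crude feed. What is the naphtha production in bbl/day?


Crude throughput = 117855 bbl/day
Fraction yield = 15.8%
yield = throughput * fraction / 100
yield = 117855 * 15.8 / 100 = 18621.09

18621.09 bbl/day


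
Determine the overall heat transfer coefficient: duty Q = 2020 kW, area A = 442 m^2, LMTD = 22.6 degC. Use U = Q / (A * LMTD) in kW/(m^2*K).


From Q = U*A*LMTD, U = Q / (A * LMTD)
U = 2020 / (442 * 22.6) = 2020 / 9989.2 = 0.2022

0.2022 kW/(m^2*K)


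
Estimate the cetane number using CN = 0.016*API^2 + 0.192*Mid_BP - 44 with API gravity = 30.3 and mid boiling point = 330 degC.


CN = 0.016 * 30.3^2 + 0.192 * 330 - 44
CN = 14.68944 + 63.36 - 44 = 34.04944

34.04944


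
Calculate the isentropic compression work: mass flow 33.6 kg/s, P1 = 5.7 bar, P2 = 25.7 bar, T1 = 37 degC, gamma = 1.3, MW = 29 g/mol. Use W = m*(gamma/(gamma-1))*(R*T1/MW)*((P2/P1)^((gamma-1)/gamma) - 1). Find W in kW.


Isentropic work: W = m*(gamma/(gamma-1))*(R*T1/MW)*((P2/P1)^((gamma-1)/gamma) - 1)
T1 = 37 + 273.15 = 310.15 K
Pressure ratio = 25.7 / 5.7 = 4.50877
Exponent = (1.3 - 1)/1.3 = 0.230769
(P2/P1)^exp - 1 = 4.50877^0.230769 - 1 = 0.415586
W = 33.6 * 1.3 / 0.3 * 8.314 * 310.15 / 29 * 0.415586 = 5380

5380 kW


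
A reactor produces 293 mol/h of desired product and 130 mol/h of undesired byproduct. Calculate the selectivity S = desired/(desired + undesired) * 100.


Selectivity = desired / (desired + undesired) * 100
Total products = 293 + 130 = 423 mol/h
S = 293 / 423 * 100
= 0.6927 * 100
= 69.27 %

69.27 %


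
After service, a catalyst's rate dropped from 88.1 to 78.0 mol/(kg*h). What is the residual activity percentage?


Activity (%) = (rate_used / rate_fresh) * 100
rate_used = 78.0, rate_fresh = 88.1
= (78.0 / 88.1) * 100
= 0.8854 * 100 = 88.54

88.54 %


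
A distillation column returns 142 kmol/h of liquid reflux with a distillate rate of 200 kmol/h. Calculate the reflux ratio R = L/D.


Reflux ratio definition: R = L / D (liquid returned / distillate withdrawn)
L = 142 kmol/h, D = 200 kmol/h
R = 142 / 200 = 0.7100

0.7100


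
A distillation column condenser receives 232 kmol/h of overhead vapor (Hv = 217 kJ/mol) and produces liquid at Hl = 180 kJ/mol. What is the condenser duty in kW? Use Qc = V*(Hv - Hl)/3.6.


Qc = 232 * (217 - 180) / 3.6 = 232 * 37 / 3.6 = 2384

2384 kW


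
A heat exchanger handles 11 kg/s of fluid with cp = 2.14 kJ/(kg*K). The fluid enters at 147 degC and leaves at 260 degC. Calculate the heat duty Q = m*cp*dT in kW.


Q = m_dot * cp * delta_T
delta_T = 260 - 147 = 113 K
Q = 11 * 2.14 * 113
= 23.54 * 113
= 2660.02 kW

2660.02 kW


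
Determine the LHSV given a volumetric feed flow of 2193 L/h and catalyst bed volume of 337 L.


LHSV = volumetric feed rate / catalyst volume
= 2193 L/h / 337 L
= 6.507 h^-1

6.507 h^-1


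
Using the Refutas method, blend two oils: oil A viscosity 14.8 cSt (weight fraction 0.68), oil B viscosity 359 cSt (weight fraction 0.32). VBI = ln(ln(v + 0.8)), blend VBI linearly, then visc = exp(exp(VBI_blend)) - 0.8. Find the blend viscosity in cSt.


Refutas method: VBN_i = 14.534*ln(ln(visc_i + 0.8)) + 10.975, blended linearly by mass fraction; since VBN is linear in VBI_i = ln(ln(visc_i + 0.8)) and the fractions sum to 1, blend VBI directly: visc = exp(exp(VBI_blend)) - 0.8
VBI_1 = ln(ln(14.8 + 0.8)) = 1.01061
VBI_2 = ln(ln(359 + 0.8)) = 1.7725
VBI_blend = 0.68 * 1.01061 + 0.32 * 1.7725 = 1.25441
visc_blend = exp(exp(1.25441)) - 0.8 = 32.51

32.51 cSt


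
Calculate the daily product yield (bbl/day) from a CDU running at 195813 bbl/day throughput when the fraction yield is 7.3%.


Crude throughput = 195813 bbl/day
Fraction yield = 7.3%
yield = throughput * fraction / 100
yield = 195813 * 7.3 / 100 = 14294.349

14294.349 bbl/day


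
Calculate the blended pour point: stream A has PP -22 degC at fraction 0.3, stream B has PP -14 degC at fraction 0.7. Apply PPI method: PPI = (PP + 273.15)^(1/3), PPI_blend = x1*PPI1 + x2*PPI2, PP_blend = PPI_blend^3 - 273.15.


PPI_1 = (-22 + 273.15)^(1/3) = 6.30925
PPI_2 = (-14 + 273.15)^(1/3) = 6.375541
PPI_blend = 0.3 * 6.30925 + 0.7 * 6.375541 = 6.355654
PP_blend = 6.355654^3 - 273.15 = 256.7324 - 273.15 = -16.42

-16.42 degC


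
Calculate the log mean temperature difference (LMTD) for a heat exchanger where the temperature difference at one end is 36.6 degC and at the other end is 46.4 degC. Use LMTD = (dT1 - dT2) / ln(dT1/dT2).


LMTD = (dT1 - dT2) / ln(dT1/dT2)
= (36.6 - 46.4) / ln(36.6 / 46.4) = -9.8 / -0.237251 = 41.31

41.31 degC


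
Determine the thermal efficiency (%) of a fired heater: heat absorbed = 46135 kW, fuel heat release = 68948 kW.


Furnace efficiency = Q_absorbed / Q_fuel * 100
= 46135 / 68948 * 100 = 66.91

66.91 %


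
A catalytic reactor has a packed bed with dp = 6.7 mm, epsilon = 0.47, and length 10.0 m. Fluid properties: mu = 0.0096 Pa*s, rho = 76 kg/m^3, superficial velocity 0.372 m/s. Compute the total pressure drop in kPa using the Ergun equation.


dp = 6.7 mm = 0.0067 m
Viscous term = 150*0.0096*0.372*(1-0.47)^2 / (0.0067^2*0.47^3) = 32286
Inertial term = 1.75*76*0.372^2*(1-0.47) / (0.0067*0.47^3) = 14023.1
dP/L = 32286 + 14023.1 = 46309.1 Pa/m
dP = 46309.1 * 10.0 / 1000 = 463.1 kPa

463.1 kPa


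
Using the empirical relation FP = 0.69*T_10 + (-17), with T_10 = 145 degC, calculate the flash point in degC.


FP = 0.69 * 145 + (-17) = 83.05

83.05 degC


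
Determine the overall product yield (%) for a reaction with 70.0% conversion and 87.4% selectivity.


Overall yield = conversion (%) * selectivity (%) / 100
Conversion = 70.0%, Selectivity = 87.4%
Y = 70.0 * 87.4 / 100
= 61.18 %

61.18 %


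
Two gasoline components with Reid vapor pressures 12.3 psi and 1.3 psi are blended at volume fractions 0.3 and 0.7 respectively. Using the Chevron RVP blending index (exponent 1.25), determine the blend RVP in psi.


Chevron index: RVP_blend = (sum xi*RVPi^1.25)^(1/1.25)
RVP^1.25 terms: 0.3 * 12.3^1.25 + 0.7 * 1.3^1.25 = 7.88208
RVP_blend = 7.88208^(1/1.25) = 5.216

5.216 psi
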